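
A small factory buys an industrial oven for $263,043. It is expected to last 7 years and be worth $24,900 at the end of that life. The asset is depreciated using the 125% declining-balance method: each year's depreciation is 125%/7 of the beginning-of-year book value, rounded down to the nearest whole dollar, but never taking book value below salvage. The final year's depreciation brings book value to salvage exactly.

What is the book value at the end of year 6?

Depreciable base = $263,043 − $24,900 = $238,143.
Year 1: ⌊$263,043 × 125%/7⌋ = $46,971. Book value $216,072.
Year 2: ⌊$216,072 × 125%/7⌋ = $38,584. Book value $177,488.
Year 3: ⌊$177,488 × 125%/7⌋ = $31,694. Book value $145,794.
Year 4: ⌊$145,794 × 125%/7⌋ = $26,034. Book value $119,760.
Year 5: ⌊$119,760 × 125%/7⌋ = $21,385. Book value $98,375.
Year 6: ⌊$98,375 × 125%/7⌋ = $17,566. Book value $80,809.

$80,809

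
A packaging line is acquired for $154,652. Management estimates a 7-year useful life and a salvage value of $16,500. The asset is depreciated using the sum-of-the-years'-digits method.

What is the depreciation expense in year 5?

Depreciable base = $154,652 − $16,500 = $138,152.
Sum of the years' digits = 7+6+5+4+3+2+1 = 28.
Year 1: $138,152 × 7/28 = $34,538. Book value $120,114.
Year 2: $138,152 × 6/28 = $29,604. Book value $90,510.
Year 3: $138,152 × 5/28 = $24,670. Book value $65,840.
Year 4: $138,152 × 4/28 = $19,736. Book value $46,104.
Year 5: $138,152 × 3/28 = $14,802. Book value $31,302.

$14,802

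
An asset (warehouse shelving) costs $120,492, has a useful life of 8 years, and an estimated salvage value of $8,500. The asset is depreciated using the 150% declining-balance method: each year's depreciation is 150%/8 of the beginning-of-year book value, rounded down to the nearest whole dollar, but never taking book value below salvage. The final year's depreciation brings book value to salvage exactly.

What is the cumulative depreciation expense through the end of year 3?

$55,862

Depreciable base = $120,492 − $8,500 = $111,992.
Year 1: ⌊$120,492 × 150%/8⌋ = $22,592. Book value $97,900.
Year 2: ⌊$97,900 × 150%/8⌋ = $18,356. Book value $79,544.
Year 3: ⌊$79,544 × 150%/8⌋ = $14,914. Book value $64,630.
Accumulated through year 3 = $120,492 − $64,630 = $55,862.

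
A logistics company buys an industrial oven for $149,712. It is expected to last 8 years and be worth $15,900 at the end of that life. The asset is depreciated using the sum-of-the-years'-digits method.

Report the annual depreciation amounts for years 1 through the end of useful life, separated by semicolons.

$29,736; $26,019; $22,302; $18,585; $14,868; $11,151; $7,434; $3,717

Depreciable base = $149,712 − $15,900 = $133,812.
Sum of the years' digits = 8+7+6+5+4+3+2+1 = 36.
Year 1: $133,812 × 8/36 = $29,736. Book value $119,976.
Year 2: $133,812 × 7/36 = $26,019. Book value $93,957.
Year 3: $133,812 × 6/36 = $22,302. Book value $71,655.
Year 4: $133,812 × 5/36 = $18,585. Book value $53,070.
Year 5: $133,812 × 4/36 = $14,868. Book value $38,202.
Year 6: $133,812 × 3/36 = $11,151. Book value $27,051.
Year 7: $133,812 × 2/36 = $7,434. Book value $19,617.
Year 8: $133,812 × 1/36 = $3,717. Book value $15,900.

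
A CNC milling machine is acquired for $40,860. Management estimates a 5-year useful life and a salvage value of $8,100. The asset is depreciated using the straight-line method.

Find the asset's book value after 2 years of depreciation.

$27,756

Depreciable base = $40,860 − $8,100 = $32,760.
Annual expense = $32,760 / 5 = $6,552.
End of year 1: book value $34,308.
End of year 2: book value $27,756.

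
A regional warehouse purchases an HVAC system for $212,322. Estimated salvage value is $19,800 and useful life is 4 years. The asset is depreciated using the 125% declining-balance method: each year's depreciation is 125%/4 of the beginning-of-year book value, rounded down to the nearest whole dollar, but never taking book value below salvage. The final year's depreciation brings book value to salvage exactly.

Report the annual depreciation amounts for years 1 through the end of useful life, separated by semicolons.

$66,350; $45,616; $31,361; $49,195

Depreciable base = $212,322 − $19,800 = $192,522.
Year 1: ⌊$212,322 × 125%/4⌋ = $66,350. Book value $145,972.
Year 2: ⌊$145,972 × 125%/4⌋ = $45,616. Book value $100,356.
Year 3: ⌊$100,356 × 125%/4⌋ = $31,361. Book value $68,995.
Year 4 (final): $68,995 − $19,800 = $49,195. Book value $19,800.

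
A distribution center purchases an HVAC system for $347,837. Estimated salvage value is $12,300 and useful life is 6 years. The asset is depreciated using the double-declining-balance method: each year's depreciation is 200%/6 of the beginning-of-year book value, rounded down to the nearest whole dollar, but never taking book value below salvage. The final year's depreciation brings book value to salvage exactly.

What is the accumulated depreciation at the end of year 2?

$193,242

Depreciable base = $347,837 − $12,300 = $335,537.
Year 1: ⌊$347,837 × 200%/6⌋ = $115,945. Book value $231,892.
Year 2: ⌊$231,892 × 200%/6⌋ = $77,297. Book value $154,595.
Accumulated through year 2 = $347,837 − $154,595 = $193,242.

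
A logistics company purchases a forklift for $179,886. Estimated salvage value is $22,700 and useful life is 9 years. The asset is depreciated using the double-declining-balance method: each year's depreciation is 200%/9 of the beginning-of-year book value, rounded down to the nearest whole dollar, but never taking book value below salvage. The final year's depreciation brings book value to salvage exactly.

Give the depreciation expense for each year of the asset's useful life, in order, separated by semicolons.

Depreciable base = $179,886 − $22,700 = $157,186.
Year 1: ⌊$179,886 × 200%/9⌋ = $39,974. Book value $139,912.
Year 2: ⌊$139,912 × 200%/9⌋ = $31,091. Book value $108,821.
Year 3: ⌊$108,821 × 200%/9⌋ = $24,182. Book value $84,639.
Year 4: ⌊$84,639 × 200%/9⌋ = $18,808. Book value $65,831.
Year 5: ⌊$65,831 × 200%/9⌋ = $14,629. Book value $51,202.
Year 6: ⌊$51,202 × 200%/9⌋ = $11,378. Book value $39,824.
Year 7: ⌊$39,824 × 200%/9⌋ = $8,849. Book value $30,975.
Year 8: ⌊$30,975 × 200%/9⌋ = $6,883. Book value $24,092.
Year 9 (final): $24,092 − $22,700 = $1,392. Book value $22,700.

$39,974; $31,091; $24,182; $18,808; $14,629; $11,378; $8,849; $6,883; $1,392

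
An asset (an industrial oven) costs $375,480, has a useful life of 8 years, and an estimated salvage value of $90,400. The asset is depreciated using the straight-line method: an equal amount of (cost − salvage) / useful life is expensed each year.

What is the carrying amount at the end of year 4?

$232,940

Depreciable base = $375,480 − $90,400 = $285,080.
Annual expense = $285,080 / 8 = $35,635.
End of year 1: book value $339,845.
End of year 2: book value $304,210.
End of year 3: book value $268,575.
End of year 4: book value $232,940.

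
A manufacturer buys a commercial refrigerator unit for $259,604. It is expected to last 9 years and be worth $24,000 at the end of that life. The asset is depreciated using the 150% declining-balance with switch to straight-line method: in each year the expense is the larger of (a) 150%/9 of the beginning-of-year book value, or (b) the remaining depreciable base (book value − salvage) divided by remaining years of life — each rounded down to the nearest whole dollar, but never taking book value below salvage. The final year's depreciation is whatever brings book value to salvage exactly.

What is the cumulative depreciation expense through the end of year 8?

$215,521

Depreciable base = $259,604 − $24,000 = $235,604.
Year 1: DB = ⌊$259,604 × 150%/9⌋ = $43,267; SL = ⌊$235,604/9⌋ = $26,178 → take DB $43,267. Book value $216,337.
Year 2: DB = ⌊$216,337 × 150%/9⌋ = $36,056; SL = ⌊$192,337/8⌋ = $24,042 → take DB $36,056. Book value $180,281.
Year 3: DB = ⌊$180,281 × 150%/9⌋ = $30,046; SL = ⌊$156,281/7⌋ = $22,325 → take DB $30,046. Book value $150,235.
Year 4: DB = ⌊$150,235 × 150%/9⌋ = $25,039; SL = ⌊$126,235/6⌋ = $21,039 → take DB $25,039. Book value $125,196.
Year 5: DB = ⌊$125,196 × 150%/9⌋ = $20,866; SL = ⌊$101,196/5⌋ = $20,239 → take DB $20,866. Book value $104,330.
Year 6: DB = ⌊$104,330 × 150%/9⌋ = $17,388; SL = ⌊$80,330/4⌋ = $20,082 → take SL $20,082. Book value $84,248.
Year 7: DB = ⌊$84,248 × 150%/9⌋ = $14,041; SL = ⌊$60,248/3⌋ = $20,082 → take SL $20,082. Book value $64,166.
Year 8: DB = ⌊$64,166 × 150%/9⌋ = $10,694; SL = ⌊$40,166/2⌋ = $20,083 → take SL $20,083. Book value $44,083.
Accumulated through year 8 = $259,604 − $44,083 = $215,521.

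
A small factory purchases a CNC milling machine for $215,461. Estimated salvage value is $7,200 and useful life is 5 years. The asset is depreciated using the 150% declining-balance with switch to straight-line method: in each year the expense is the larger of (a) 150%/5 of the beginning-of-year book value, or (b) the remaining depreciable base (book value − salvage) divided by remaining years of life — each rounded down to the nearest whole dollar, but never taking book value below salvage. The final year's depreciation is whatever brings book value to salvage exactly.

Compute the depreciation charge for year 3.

Depreciable base = $215,461 − $7,200 = $208,261.
Year 1: DB = ⌊$215,461 × 150%/5⌋ = $64,638; SL = ⌊$208,261/5⌋ = $41,652 → take DB $64,638. Book value $150,823.
Year 2: DB = ⌊$150,823 × 150%/5⌋ = $45,246; SL = ⌊$143,623/4⌋ = $35,905 → take DB $45,246. Book value $105,577.
Year 3: DB = ⌊$105,577 × 150%/5⌋ = $31,673; SL = ⌊$98,377/3⌋ = $32,792 → take SL $32,792. Book value $72,785.

$32,792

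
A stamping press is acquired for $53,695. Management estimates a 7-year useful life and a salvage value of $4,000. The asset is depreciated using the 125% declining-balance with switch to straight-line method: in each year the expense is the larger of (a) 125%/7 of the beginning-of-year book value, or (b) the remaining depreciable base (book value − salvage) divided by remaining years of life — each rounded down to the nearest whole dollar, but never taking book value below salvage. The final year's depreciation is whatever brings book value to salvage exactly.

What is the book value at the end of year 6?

Depreciable base = $53,695 − $4,000 = $49,695.
Year 1: DB = ⌊$53,695 × 125%/7⌋ = $9,588; SL = ⌊$49,695/7⌋ = $7,099 → take DB $9,588. Book value $44,107.
Year 2: DB = ⌊$44,107 × 125%/7⌋ = $7,876; SL = ⌊$40,107/6⌋ = $6,684 → take DB $7,876. Book value $36,231.
Year 3: DB = ⌊$36,231 × 125%/7⌋ = $6,469; SL = ⌊$32,231/5⌋ = $6,446 → take DB $6,469. Book value $29,762.
Year 4: DB = ⌊$29,762 × 125%/7⌋ = $5,314; SL = ⌊$25,762/4⌋ = $6,440 → take SL $6,440. Book value $23,322.
Year 5: DB = ⌊$23,322 × 125%/7⌋ = $4,164; SL = ⌊$19,322/3⌋ = $6,440 → take SL $6,440. Book value $16,882.
Year 6: DB = ⌊$16,882 × 125%/7⌋ = $3,014; SL = ⌊$12,882/2⌋ = $6,441 → take SL $6,441. Book value $10,441.

$10,441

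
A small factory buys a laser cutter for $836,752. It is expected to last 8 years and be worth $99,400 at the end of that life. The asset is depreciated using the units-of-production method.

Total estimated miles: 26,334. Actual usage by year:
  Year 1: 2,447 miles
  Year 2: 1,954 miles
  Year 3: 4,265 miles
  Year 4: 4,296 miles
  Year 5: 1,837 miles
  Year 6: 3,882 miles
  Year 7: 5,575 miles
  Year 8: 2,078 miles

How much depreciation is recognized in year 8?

Depreciable base = $836,752 − $99,400 = $737,352.
Rate = $737,352 / 26,334 miles = $28 per mile.
Year 1: 2,447 × $28 = $68,516. Book value $768,236.
Year 2: 1,954 × $28 = $54,712. Book value $713,524.
Year 3: 4,265 × $28 = $119,420. Book value $594,104.
Year 4: 4,296 × $28 = $120,288. Book value $473,816.
Year 5: 1,837 × $28 = $51,436. Book value $422,380.
Year 6: 3,882 × $28 = $108,696. Book value $313,684.
Year 7: 5,575 × $28 = $156,100. Book value $157,584.
Year 8: 2,078 × $28 = $58,184. Book value $99,400.

$58,184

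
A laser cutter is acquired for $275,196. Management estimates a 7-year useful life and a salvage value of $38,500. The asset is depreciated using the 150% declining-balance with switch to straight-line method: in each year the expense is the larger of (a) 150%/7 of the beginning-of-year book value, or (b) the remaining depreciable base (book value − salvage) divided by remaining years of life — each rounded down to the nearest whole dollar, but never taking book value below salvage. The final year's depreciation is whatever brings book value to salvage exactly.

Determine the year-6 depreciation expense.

Depreciable base = $275,196 − $38,500 = $236,696.
Year 1: DB = ⌊$275,196 × 150%/7⌋ = $58,970; SL = ⌊$236,696/7⌋ = $33,813 → take DB $58,970. Book value $216,226.
Year 2: DB = ⌊$216,226 × 150%/7⌋ = $46,334; SL = ⌊$177,726/6⌋ = $29,621 → take DB $46,334. Book value $169,892.
Year 3: DB = ⌊$169,892 × 150%/7⌋ = $36,405; SL = ⌊$131,392/5⌋ = $26,278 → take DB $36,405. Book value $133,487.
Year 4: DB = ⌊$133,487 × 150%/7⌋ = $28,604; SL = ⌊$94,987/4⌋ = $23,746 → take DB $28,604. Book value $104,883.
Year 5: DB = ⌊$104,883 × 150%/7⌋ = $22,474; SL = ⌊$66,383/3⌋ = $22,127 → take DB $22,474. Book value $82,409.
Year 6: DB = ⌊$82,409 × 150%/7⌋ = $17,659; SL = ⌊$43,909/2⌋ = $21,954 → take SL $21,954. Book value $60,455.

$21,954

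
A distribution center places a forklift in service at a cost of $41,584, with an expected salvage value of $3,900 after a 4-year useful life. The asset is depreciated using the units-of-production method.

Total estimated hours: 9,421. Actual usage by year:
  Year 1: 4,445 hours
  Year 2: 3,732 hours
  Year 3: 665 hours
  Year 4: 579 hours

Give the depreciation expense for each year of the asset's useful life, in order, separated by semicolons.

$17,780; $14,928; $2,660; $2,316

Depreciable base = $41,584 − $3,900 = $37,684.
Rate = $37,684 / 9,421 hours = $4 per hour.
Year 1: 4,445 × $4 = $17,780. Book value $23,804.
Year 2: 3,732 × $4 = $14,928. Book value $8,876.
Year 3: 665 × $4 = $2,660. Book value $6,216.
Year 4: 579 × $4 = $2,316. Book value $3,900.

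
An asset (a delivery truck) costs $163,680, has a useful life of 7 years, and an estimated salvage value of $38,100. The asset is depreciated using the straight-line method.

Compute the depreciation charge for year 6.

Depreciable base = $163,680 − $38,100 = $125,580.
Annual expense = $125,580 / 7 = $17,940.

$17,940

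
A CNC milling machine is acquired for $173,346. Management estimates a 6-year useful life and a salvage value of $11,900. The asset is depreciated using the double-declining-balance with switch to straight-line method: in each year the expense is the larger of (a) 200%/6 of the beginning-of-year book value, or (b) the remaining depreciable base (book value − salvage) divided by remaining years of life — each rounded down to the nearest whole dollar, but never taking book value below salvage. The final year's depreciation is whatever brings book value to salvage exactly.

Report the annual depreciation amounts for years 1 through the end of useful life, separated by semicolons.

$57,782; $38,521; $25,681; $17,120; $11,414; $10,928

Depreciable base = $173,346 − $11,900 = $161,446.
Year 1: DB = ⌊$173,346 × 200%/6⌋ = $57,782; SL = ⌊$161,446/6⌋ = $26,907 → take DB $57,782. Book value $115,564.
Year 2: DB = ⌊$115,564 × 200%/6⌋ = $38,521; SL = ⌊$103,664/5⌋ = $20,732 → take DB $38,521. Book value $77,043.
Year 3: DB = ⌊$77,043 × 200%/6⌋ = $25,681; SL = ⌊$65,143/4⌋ = $16,285 → take DB $25,681. Book value $51,362.
Year 4: DB = ⌊$51,362 × 200%/6⌋ = $17,120; SL = ⌊$39,462/3⌋ = $13,154 → take DB $17,120. Book value $34,242.
Year 5: DB = ⌊$34,242 × 200%/6⌋ = $11,414; SL = ⌊$22,342/2⌋ = $11,171 → take DB $11,414. Book value $22,828.
Year 6 (final): $22,828 − $11,900 = $10,928. Book value $11,900.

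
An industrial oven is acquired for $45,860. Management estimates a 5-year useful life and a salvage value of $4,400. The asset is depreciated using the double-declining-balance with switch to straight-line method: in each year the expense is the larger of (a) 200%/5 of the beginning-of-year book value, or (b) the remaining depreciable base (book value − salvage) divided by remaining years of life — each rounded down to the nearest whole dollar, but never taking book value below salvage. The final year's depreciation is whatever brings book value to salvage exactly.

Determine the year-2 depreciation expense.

$11,006

Depreciable base = $45,860 − $4,400 = $41,460.
Year 1: DB = ⌊$45,860 × 200%/5⌋ = $18,344; SL = ⌊$41,460/5⌋ = $8,292 → take DB $18,344. Book value $27,516.
Year 2: DB = ⌊$27,516 × 200%/5⌋ = $11,006; SL = ⌊$23,116/4⌋ = $5,779 → take DB $11,006. Book value $16,510.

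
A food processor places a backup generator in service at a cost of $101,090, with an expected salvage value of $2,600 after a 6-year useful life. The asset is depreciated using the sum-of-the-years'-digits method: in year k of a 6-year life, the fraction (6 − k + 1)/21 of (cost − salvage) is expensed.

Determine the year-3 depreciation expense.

$18,760

Depreciable base = $101,090 − $2,600 = $98,490.
Sum of the years' digits = 6+5+4+3+2+1 = 21.
Year 1: $98,490 × 6/21 = $28,140. Book value $72,950.
Year 2: $98,490 × 5/21 = $23,450. Book value $49,500.
Year 3: $98,490 × 4/21 = $18,760. Book value $30,740.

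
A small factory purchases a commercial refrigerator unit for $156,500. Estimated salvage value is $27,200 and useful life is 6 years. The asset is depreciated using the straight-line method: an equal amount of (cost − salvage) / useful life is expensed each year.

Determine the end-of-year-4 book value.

$70,300

Depreciable base = $156,500 − $27,200 = $129,300.
Annual expense = $129,300 / 6 = $21,550.
End of year 1: book value $134,950.
End of year 2: book value $113,400.
End of year 3: book value $91,850.
End of year 4: book value $70,300.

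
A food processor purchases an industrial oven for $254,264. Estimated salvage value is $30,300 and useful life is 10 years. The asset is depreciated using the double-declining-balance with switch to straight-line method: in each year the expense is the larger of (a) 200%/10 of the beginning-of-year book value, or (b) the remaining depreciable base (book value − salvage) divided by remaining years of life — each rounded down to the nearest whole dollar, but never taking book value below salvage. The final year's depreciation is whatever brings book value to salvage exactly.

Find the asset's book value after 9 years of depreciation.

Depreciable base = $254,264 − $30,300 = $223,964.
Year 1: DB = ⌊$254,264 × 200%/10⌋ = $50,852; SL = ⌊$223,964/10⌋ = $22,396 → take DB $50,852. Book value $203,412.
Year 2: DB = ⌊$203,412 × 200%/10⌋ = $40,682; SL = ⌊$173,112/9⌋ = $19,234 → take DB $40,682. Book value $162,730.
Year 3: DB = ⌊$162,730 × 200%/10⌋ = $32,546; SL = ⌊$132,430/8⌋ = $16,553 → take DB $32,546. Book value $130,184.
Year 4: DB = ⌊$130,184 × 200%/10⌋ = $26,036; SL = ⌊$99,884/7⌋ = $14,269 → take DB $26,036. Book value $104,148.
Year 5: DB = ⌊$104,148 × 200%/10⌋ = $20,829; SL = ⌊$73,848/6⌋ = $12,308 → take DB $20,829. Book value $83,319.
Year 6: DB = ⌊$83,319 × 200%/10⌋ = $16,663; SL = ⌊$53,019/5⌋ = $10,603 → take DB $16,663. Book value $66,656.
Year 7: DB = ⌊$66,656 × 200%/10⌋ = $13,331; SL = ⌊$36,356/4⌋ = $9,089 → take DB $13,331. Book value $53,325.
Year 8: DB = ⌊$53,325 × 200%/10⌋ = $10,665; SL = ⌊$23,025/3⌋ = $7,675 → take DB $10,665. Book value $42,660.
Year 9: DB = ⌊$42,660 × 200%/10⌋ = $8,532; SL = ⌊$12,360/2⌋ = $6,180 → take DB $8,532. Book value $34,128.

$34,128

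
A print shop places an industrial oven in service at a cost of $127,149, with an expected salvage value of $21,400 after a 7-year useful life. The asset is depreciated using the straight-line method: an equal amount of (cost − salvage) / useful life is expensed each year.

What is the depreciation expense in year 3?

Depreciable base = $127,149 − $21,400 = $105,749.
Annual expense = $105,749 / 7 = $15,107.

$15,107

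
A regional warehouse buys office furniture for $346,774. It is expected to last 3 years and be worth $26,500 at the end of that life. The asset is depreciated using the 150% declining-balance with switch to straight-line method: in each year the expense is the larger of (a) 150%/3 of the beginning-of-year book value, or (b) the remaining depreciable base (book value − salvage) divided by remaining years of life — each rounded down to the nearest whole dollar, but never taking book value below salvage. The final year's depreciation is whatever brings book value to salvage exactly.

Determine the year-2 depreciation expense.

Depreciable base = $346,774 − $26,500 = $320,274.
Year 1: DB = ⌊$346,774 × 150%/3⌋ = $173,387; SL = ⌊$320,274/3⌋ = $106,758 → take DB $173,387. Book value $173,387.
Year 2: DB = ⌊$173,387 × 150%/3⌋ = $86,693; SL = ⌊$146,887/2⌋ = $73,443 → take DB $86,693. Book value $86,694.

$86,693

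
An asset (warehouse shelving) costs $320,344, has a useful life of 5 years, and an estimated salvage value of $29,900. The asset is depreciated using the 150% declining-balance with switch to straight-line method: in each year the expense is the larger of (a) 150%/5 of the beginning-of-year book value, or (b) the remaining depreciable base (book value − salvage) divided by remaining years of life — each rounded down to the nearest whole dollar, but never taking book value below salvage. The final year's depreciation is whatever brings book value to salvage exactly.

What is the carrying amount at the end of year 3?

Depreciable base = $320,344 − $29,900 = $290,444.
Year 1: DB = ⌊$320,344 × 150%/5⌋ = $96,103; SL = ⌊$290,444/5⌋ = $58,088 → take DB $96,103. Book value $224,241.
Year 2: DB = ⌊$224,241 × 150%/5⌋ = $67,272; SL = ⌊$194,341/4⌋ = $48,585 → take DB $67,272. Book value $156,969.
Year 3: DB = ⌊$156,969 × 150%/5⌋ = $47,090; SL = ⌊$127,069/3⌋ = $42,356 → take DB $47,090. Book value $109,879.

$109,879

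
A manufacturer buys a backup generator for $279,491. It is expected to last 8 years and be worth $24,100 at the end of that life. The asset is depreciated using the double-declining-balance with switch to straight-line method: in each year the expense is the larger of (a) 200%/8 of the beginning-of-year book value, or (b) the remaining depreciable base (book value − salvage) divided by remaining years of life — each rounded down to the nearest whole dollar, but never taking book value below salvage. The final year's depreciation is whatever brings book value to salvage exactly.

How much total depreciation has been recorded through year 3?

$161,579

Depreciable base = $279,491 − $24,100 = $255,391.
Year 1: DB = ⌊$279,491 × 200%/8⌋ = $69,872; SL = ⌊$255,391/8⌋ = $31,923 → take DB $69,872. Book value $209,619.
Year 2: DB = ⌊$209,619 × 200%/8⌋ = $52,404; SL = ⌊$185,519/7⌋ = $26,502 → take DB $52,404. Book value $157,215.
Year 3: DB = ⌊$157,215 × 200%/8⌋ = $39,303; SL = ⌊$133,115/6⌋ = $22,185 → take DB $39,303. Book value $117,912.
Accumulated through year 3 = $279,491 − $117,912 = $161,579.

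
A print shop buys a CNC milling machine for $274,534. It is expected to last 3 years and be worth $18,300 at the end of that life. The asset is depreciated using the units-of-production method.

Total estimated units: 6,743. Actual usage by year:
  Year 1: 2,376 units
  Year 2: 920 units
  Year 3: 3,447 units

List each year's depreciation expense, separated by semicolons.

$90,288; $34,960; $130,986

Depreciable base = $274,534 − $18,300 = $256,234.
Rate = $256,234 / 6,743 units = $38 per unit.
Year 1: 2,376 × $38 = $90,288. Book value $184,246.
Year 2: 920 × $38 = $34,960. Book value $149,286.
Year 3: 3,447 × $38 = $130,986. Book value $18,300.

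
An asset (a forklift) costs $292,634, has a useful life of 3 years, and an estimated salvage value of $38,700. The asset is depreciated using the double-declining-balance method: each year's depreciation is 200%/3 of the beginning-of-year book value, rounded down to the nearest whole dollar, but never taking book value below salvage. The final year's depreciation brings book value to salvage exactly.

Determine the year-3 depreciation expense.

Depreciable base = $292,634 − $38,700 = $253,934.
Year 1: ⌊$292,634 × 200%/3⌋ = $195,089. Book value $97,545.
Year 2: ⌊$97,545 × 200%/3⌋ = $65,030, capped at $58,845. Book value $38,700.
Year 3 (final): $38,700 − $38,700 = $0. Book value $38,700.

$0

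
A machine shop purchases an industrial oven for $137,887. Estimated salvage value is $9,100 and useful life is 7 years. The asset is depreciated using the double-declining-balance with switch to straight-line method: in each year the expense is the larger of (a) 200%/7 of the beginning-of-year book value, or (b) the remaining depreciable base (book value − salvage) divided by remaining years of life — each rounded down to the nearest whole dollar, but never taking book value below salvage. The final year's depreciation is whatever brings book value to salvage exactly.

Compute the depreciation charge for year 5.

$10,255

Depreciable base = $137,887 − $9,100 = $128,787.
Year 1: DB = ⌊$137,887 × 200%/7⌋ = $39,396; SL = ⌊$128,787/7⌋ = $18,398 → take DB $39,396. Book value $98,491.
Year 2: DB = ⌊$98,491 × 200%/7⌋ = $28,140; SL = ⌊$89,391/6⌋ = $14,898 → take DB $28,140. Book value $70,351.
Year 3: DB = ⌊$70,351 × 200%/7⌋ = $20,100; SL = ⌊$61,251/5⌋ = $12,250 → take DB $20,100. Book value $50,251.
Year 4: DB = ⌊$50,251 × 200%/7⌋ = $14,357; SL = ⌊$41,151/4⌋ = $10,287 → take DB $14,357. Book value $35,894.
Year 5: DB = ⌊$35,894 × 200%/7⌋ = $10,255; SL = ⌊$26,794/3⌋ = $8,931 → take DB $10,255. Book value $25,639.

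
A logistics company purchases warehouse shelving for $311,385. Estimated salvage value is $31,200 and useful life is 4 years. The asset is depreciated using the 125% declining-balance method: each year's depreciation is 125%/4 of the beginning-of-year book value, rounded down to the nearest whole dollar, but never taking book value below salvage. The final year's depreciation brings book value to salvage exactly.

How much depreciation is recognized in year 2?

Depreciable base = $311,385 − $31,200 = $280,185.
Year 1: ⌊$311,385 × 125%/4⌋ = $97,307. Book value $214,078.
Year 2: ⌊$214,078 × 125%/4⌋ = $66,899. Book value $147,179.

$66,899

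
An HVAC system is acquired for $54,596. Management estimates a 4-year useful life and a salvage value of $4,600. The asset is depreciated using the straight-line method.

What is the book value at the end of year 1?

Depreciable base = $54,596 − $4,600 = $49,996.
Annual expense = $49,996 / 4 = $12,499.
End of year 1: book value $42,097.

$42,097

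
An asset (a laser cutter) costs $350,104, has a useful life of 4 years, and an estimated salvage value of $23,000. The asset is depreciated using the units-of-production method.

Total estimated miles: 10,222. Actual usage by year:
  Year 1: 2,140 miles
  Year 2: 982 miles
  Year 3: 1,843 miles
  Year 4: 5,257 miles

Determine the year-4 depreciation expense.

$168,224

Depreciable base = $350,104 − $23,000 = $327,104.
Rate = $327,104 / 10,222 miles = $32 per mile.
Year 1: 2,140 × $32 = $68,480. Book value $281,624.
Year 2: 982 × $32 = $31,424. Book value $250,200.
Year 3: 1,843 × $32 = $58,976. Book value $191,224.
Year 4: 5,257 × $32 = $168,224. Book value $23,000.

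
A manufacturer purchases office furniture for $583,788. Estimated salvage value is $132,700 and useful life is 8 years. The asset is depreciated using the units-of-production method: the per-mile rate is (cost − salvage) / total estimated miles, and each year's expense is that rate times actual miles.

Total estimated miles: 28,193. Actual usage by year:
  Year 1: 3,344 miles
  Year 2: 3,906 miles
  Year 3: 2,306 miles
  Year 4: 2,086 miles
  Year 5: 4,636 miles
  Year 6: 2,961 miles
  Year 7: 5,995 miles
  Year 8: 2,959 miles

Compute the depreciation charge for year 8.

Depreciable base = $583,788 − $132,700 = $451,088.
Rate = $451,088 / 28,193 miles = $16 per mile.
Year 1: 3,344 × $16 = $53,504. Book value $530,284.
Year 2: 3,906 × $16 = $62,496. Book value $467,788.
Year 3: 2,306 × $16 = $36,896. Book value $430,892.
Year 4: 2,086 × $16 = $33,376. Book value $397,516.
Year 5: 4,636 × $16 = $74,176. Book value $323,340.
Year 6: 2,961 × $16 = $47,376. Book value $275,964.
Year 7: 5,995 × $16 = $95,920. Book value $180,044.
Year 8: 2,959 × $16 = $47,344. Book value $132,700.

$47,344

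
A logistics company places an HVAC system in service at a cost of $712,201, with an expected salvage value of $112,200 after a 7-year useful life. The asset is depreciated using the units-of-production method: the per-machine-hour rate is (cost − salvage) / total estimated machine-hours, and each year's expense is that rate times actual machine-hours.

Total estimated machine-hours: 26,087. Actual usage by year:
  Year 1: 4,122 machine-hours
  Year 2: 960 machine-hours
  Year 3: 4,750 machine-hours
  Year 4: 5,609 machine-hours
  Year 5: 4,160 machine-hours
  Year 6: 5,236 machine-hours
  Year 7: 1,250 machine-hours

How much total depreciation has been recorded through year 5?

$450,823

Depreciable base = $712,201 − $112,200 = $600,001.
Rate = $600,001 / 26,087 machine-hours = $23 per machine-hour.
Year 1: 4,122 × $23 = $94,806. Book value $617,395.
Year 2: 960 × $23 = $22,080. Book value $595,315.
Year 3: 4,750 × $23 = $109,250. Book value $486,065.
Year 4: 5,609 × $23 = $129,007. Book value $357,058.
Year 5: 4,160 × $23 = $95,680. Book value $261,378.
Accumulated through year 5 = $712,201 − $261,378 = $450,823.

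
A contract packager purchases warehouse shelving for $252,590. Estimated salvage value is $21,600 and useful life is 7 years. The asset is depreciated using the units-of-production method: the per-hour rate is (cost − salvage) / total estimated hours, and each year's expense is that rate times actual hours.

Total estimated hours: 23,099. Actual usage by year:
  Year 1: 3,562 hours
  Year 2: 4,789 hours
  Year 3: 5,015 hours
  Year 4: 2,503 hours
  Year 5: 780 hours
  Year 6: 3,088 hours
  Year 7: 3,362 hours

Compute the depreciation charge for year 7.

$33,620

Depreciable base = $252,590 − $21,600 = $230,990.
Rate = $230,990 / 23,099 hours = $10 per hour.
Year 1: 3,562 × $10 = $35,620. Book value $216,970.
Year 2: 4,789 × $10 = $47,890. Book value $169,080.
Year 3: 5,015 × $10 = $50,150. Book value $118,930.
Year 4: 2,503 × $10 = $25,030. Book value $93,900.
Year 5: 780 × $10 = $7,800. Book value $86,100.
Year 6: 3,088 × $10 = $30,880. Book value $55,220.
Year 7: 3,362 × $10 = $33,620. Book value $21,600.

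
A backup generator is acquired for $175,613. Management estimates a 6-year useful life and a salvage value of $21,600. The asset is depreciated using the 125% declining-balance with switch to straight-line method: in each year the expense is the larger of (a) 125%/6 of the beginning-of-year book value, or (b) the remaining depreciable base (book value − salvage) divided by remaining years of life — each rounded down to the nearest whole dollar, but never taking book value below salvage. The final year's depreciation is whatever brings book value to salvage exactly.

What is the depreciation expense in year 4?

Depreciable base = $175,613 − $21,600 = $154,013.
Year 1: DB = ⌊$175,613 × 125%/6⌋ = $36,586; SL = ⌊$154,013/6⌋ = $25,668 → take DB $36,586. Book value $139,027.
Year 2: DB = ⌊$139,027 × 125%/6⌋ = $28,963; SL = ⌊$117,427/5⌋ = $23,485 → take DB $28,963. Book value $110,064.
Year 3: DB = ⌊$110,064 × 125%/6⌋ = $22,930; SL = ⌊$88,464/4⌋ = $22,116 → take DB $22,930. Book value $87,134.
Year 4: DB = ⌊$87,134 × 125%/6⌋ = $18,152; SL = ⌊$65,534/3⌋ = $21,844 → take SL $21,844. Book value $65,290.

$21,844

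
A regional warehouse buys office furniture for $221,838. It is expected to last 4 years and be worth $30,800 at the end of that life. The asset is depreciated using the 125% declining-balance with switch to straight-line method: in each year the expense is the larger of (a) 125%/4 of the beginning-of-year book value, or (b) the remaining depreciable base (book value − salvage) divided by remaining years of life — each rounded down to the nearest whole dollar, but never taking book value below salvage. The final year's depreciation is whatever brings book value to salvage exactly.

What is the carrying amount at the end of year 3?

Depreciable base = $221,838 − $30,800 = $191,038.
Year 1: DB = ⌊$221,838 × 125%/4⌋ = $69,324; SL = ⌊$191,038/4⌋ = $47,759 → take DB $69,324. Book value $152,514.
Year 2: DB = ⌊$152,514 × 125%/4⌋ = $47,660; SL = ⌊$121,714/3⌋ = $40,571 → take DB $47,660. Book value $104,854.
Year 3: DB = ⌊$104,854 × 125%/4⌋ = $32,766; SL = ⌊$74,054/2⌋ = $37,027 → take SL $37,027. Book value $67,827.

$67,827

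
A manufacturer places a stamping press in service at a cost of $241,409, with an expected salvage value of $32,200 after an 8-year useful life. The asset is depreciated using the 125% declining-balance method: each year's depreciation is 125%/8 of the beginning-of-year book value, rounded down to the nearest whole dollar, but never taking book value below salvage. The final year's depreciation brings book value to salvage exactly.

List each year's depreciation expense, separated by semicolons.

Depreciable base = $241,409 − $32,200 = $209,209.
Year 1: ⌊$241,409 × 125%/8⌋ = $37,720. Book value $203,689.
Year 2: ⌊$203,689 × 125%/8⌋ = $31,826. Book value $171,863.
Year 3: ⌊$171,863 × 125%/8⌋ = $26,853. Book value $145,010.
Year 4: ⌊$145,010 × 125%/8⌋ = $22,657. Book value $122,353.
Year 5: ⌊$122,353 × 125%/8⌋ = $19,117. Book value $103,236.
Year 6: ⌊$103,236 × 125%/8⌋ = $16,130. Book value $87,106.
Year 7: ⌊$87,106 × 125%/8⌋ = $13,610. Book value $73,496.
Year 8 (final): $73,496 − $32,200 = $41,296. Book value $32,200.

$37,720; $31,826; $26,853; $22,657; $19,117; $16,130; $13,610; $41,296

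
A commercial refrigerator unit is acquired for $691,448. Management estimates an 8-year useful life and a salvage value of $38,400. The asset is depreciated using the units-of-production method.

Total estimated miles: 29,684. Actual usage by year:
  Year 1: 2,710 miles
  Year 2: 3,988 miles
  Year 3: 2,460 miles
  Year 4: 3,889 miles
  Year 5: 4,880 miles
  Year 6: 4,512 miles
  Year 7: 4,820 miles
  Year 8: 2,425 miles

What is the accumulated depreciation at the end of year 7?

$599,698

Depreciable base = $691,448 − $38,400 = $653,048.
Rate = $653,048 / 29,684 miles = $22 per mile.
Year 1: 2,710 × $22 = $59,620. Book value $631,828.
Year 2: 3,988 × $22 = $87,736. Book value $544,092.
Year 3: 2,460 × $22 = $54,120. Book value $489,972.
Year 4: 3,889 × $22 = $85,558. Book value $404,414.
Year 5: 4,880 × $22 = $107,360. Book value $297,054.
Year 6: 4,512 × $22 = $99,264. Book value $197,790.
Year 7: 4,820 × $22 = $106,040. Book value $91,750.
Accumulated through year 7 = $691,448 − $91,750 = $599,698.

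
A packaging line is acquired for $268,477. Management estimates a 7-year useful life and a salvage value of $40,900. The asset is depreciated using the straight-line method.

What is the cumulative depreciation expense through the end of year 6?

Depreciable base = $268,477 − $40,900 = $227,577.
Annual expense = $227,577 / 7 = $32,511.
End of year 1: book value $235,966.
End of year 2: book value $203,455.
End of year 3: book value $170,944.
End of year 4: book value $138,433.
End of year 5: book value $105,922.
End of year 6: book value $73,411.
Accumulated through year 6 = $268,477 − $73,411 = $195,066.

$195,066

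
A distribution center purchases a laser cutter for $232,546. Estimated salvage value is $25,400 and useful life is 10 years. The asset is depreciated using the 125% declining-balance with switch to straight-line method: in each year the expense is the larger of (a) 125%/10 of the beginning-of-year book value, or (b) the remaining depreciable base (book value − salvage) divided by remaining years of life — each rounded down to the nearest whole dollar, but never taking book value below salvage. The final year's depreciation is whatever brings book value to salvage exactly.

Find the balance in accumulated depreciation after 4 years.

$96,230

Depreciable base = $232,546 − $25,400 = $207,146.
Year 1: DB = ⌊$232,546 × 125%/10⌋ = $29,068; SL = ⌊$207,146/10⌋ = $20,714 → take DB $29,068. Book value $203,478.
Year 2: DB = ⌊$203,478 × 125%/10⌋ = $25,434; SL = ⌊$178,078/9⌋ = $19,786 → take DB $25,434. Book value $178,044.
Year 3: DB = ⌊$178,044 × 125%/10⌋ = $22,255; SL = ⌊$152,644/8⌋ = $19,080 → take DB $22,255. Book value $155,789.
Year 4: DB = ⌊$155,789 × 125%/10⌋ = $19,473; SL = ⌊$130,389/7⌋ = $18,627 → take DB $19,473. Book value $136,316.
Accumulated through year 4 = $232,546 − $136,316 = $96,230.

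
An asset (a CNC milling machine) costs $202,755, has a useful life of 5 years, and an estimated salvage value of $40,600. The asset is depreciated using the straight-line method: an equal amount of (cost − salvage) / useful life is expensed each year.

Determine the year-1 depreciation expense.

Depreciable base = $202,755 − $40,600 = $162,155.
Annual expense = $162,155 / 5 = $32,431.

$32,431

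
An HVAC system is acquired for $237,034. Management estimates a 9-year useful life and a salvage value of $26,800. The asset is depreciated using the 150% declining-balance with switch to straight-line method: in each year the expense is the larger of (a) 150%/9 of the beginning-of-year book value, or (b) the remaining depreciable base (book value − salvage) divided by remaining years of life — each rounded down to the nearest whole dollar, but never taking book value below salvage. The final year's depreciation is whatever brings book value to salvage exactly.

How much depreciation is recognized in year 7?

$17,115

Depreciable base = $237,034 − $26,800 = $210,234.
Year 1: DB = ⌊$237,034 × 150%/9⌋ = $39,505; SL = ⌊$210,234/9⌋ = $23,359 → take DB $39,505. Book value $197,529.
Year 2: DB = ⌊$197,529 × 150%/9⌋ = $32,921; SL = ⌊$170,729/8⌋ = $21,341 → take DB $32,921. Book value $164,608.
Year 3: DB = ⌊$164,608 × 150%/9⌋ = $27,434; SL = ⌊$137,808/7⌋ = $19,686 → take DB $27,434. Book value $137,174.
Year 4: DB = ⌊$137,174 × 150%/9⌋ = $22,862; SL = ⌊$110,374/6⌋ = $18,395 → take DB $22,862. Book value $114,312.
Year 5: DB = ⌊$114,312 × 150%/9⌋ = $19,052; SL = ⌊$87,512/5⌋ = $17,502 → take DB $19,052. Book value $95,260.
Year 6: DB = ⌊$95,260 × 150%/9⌋ = $15,876; SL = ⌊$68,460/4⌋ = $17,115 → take SL $17,115. Book value $78,145.
Year 7: DB = ⌊$78,145 × 150%/9⌋ = $13,024; SL = ⌊$51,345/3⌋ = $17,115 → take SL $17,115. Book value $61,030.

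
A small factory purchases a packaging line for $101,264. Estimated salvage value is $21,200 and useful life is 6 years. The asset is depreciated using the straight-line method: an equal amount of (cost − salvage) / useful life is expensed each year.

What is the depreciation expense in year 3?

Depreciable base = $101,264 − $21,200 = $80,064.
Annual expense = $80,064 / 6 = $13,344.

$13,344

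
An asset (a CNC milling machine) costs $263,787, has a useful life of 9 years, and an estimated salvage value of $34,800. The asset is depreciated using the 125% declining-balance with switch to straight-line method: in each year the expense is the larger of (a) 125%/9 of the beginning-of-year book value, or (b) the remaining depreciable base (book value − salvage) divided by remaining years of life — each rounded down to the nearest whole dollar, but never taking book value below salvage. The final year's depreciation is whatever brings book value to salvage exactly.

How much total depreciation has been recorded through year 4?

$118,744

Depreciable base = $263,787 − $34,800 = $228,987.
Year 1: DB = ⌊$263,787 × 125%/9⌋ = $36,637; SL = ⌊$228,987/9⌋ = $25,443 → take DB $36,637. Book value $227,150.
Year 2: DB = ⌊$227,150 × 125%/9⌋ = $31,548; SL = ⌊$192,350/8⌋ = $24,043 → take DB $31,548. Book value $195,602.
Year 3: DB = ⌊$195,602 × 125%/9⌋ = $27,166; SL = ⌊$160,802/7⌋ = $22,971 → take DB $27,166. Book value $168,436.
Year 4: DB = ⌊$168,436 × 125%/9⌋ = $23,393; SL = ⌊$133,636/6⌋ = $22,272 → take DB $23,393. Book value $145,043.
Accumulated through year 4 = $263,787 − $145,043 = $118,744.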